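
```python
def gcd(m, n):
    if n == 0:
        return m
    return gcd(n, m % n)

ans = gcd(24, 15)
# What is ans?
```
Call trace:
gcd(m=24, n=15)
  gcd(m=15, n=9)
    gcd(m=9, n=6)
      gcd(m=6, n=3)
        gcd(m=3, n=0)
        -> return 3
      -> return 3
    -> return 3
  -> return 3
-> return 3

Final answer: 3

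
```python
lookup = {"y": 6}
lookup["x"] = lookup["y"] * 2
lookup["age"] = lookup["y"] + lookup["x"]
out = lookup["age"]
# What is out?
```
Trace:
  lookup={'y': 6}
  lookup={'y': 6, 'x': 12}
  lookup={'y': 6, 'x': 12, 'age': 18}
  lookup={'y': 6, 'x': 12, 'age': 18}, out=18

Final answer: 18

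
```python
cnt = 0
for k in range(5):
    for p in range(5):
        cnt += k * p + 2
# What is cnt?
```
Trace:
  cnt=0
  cnt=2, k=0, p=0
  cnt=4, k=0, p=1
  cnt=6, k=0, p=2
  cnt=8, k=0, p=3
  cnt=10, k=0, p=4
  cnt=12, k=1, p=0
  cnt=15, k=1, p=1
  cnt=19, k=1, p=2
  cnt=24, k=1, p=3
  cnt=30, k=1, p=4
  cnt=32, k=2, p=0
  cnt=36, k=2, p=1
  cnt=42, k=2, p=2
  cnt=50, k=2, p=3
  cnt=60, k=2, p=4
  cnt=62, k=3, p=0
  cnt=67, k=3, p=1
  cnt=75, k=3, p=2
  cnt=86, k=3, p=3
  cnt=100, k=3, p=4
  cnt=102, k=4, p=0
  cnt=108, k=4, p=1
  cnt=118, k=4, p=2
  cnt=132, k=4, p=3
  cnt=150, k=4, p=4

Final answer: 150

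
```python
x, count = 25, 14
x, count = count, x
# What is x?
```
Trace:
  x=25, count=14
  x=14, count=25

Final answer: 14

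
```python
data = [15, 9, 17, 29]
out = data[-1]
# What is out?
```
Trace:
  data=[15, 9, 17, 29]
  data=[15, 9, 17, 29], out=29

Final answer: 29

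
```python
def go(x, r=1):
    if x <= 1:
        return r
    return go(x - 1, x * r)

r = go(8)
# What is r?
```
Call trace:
go(x=8, r=1)
  go(x=7, r=8)
    go(x=6, r=56)
      go(x=5, r=336)
        go(x=4, r=1680)
          go(x=3, r=6720)
            go(x=2, r=20160)
              go(x=1, r=40320)
              -> return 40320
            -> return 40320
          -> return 40320
        -> return 40320
      -> return 40320
    -> return 40320
  -> return 40320
-> return 40320

Final answer: 40320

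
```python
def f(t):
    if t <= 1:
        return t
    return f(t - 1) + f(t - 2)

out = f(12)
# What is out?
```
Call trace (a repeated sub-call is expanded the first time; later identical calls just restate its return value):
f(t=12)
  f(t=11)
    f(t=10)
      f(t=9)
        f(t=8)
          f(t=7)
            f(t=6)
              f(t=5)
                f(t=4)
                  f(t=3)
                    f(t=2)
                      f(t=1)
                      -> return 1
                      f(t=0)
                      -> return 0
                    -> return 1
                    f(t=1)
                    -> return 1
                  -> return 2
                  f(t=2) -> return 1  (same call as traced above)
                -> return 3
                f(t=3) -> return 2  (same call as traced above)
              -> return 5
              f(t=4) -> return 3  (same call as traced above)
            -> return 8
            f(t=5) -> return 5  (same call as traced above)
          -> return 13
          f(t=6) -> return 8  (same call as traced above)
        -> return 21
        f(t=7) -> return 13  (same call as traced above)
      -> return 34
      f(t=8) -> return 21  (same call as traced above)
    -> return 55
    f(t=9) -> return 34  (same call as traced above)
  -> return 89
  f(t=10) -> return 55  (same call as traced above)
-> return 144

Final answer: 144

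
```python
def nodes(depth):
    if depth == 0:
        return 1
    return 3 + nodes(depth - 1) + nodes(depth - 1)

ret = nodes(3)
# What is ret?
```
Call trace (a repeated sub-call is expanded the first time; later identical calls just restate its return value):
nodes(depth=3)
  nodes(depth=2)
    nodes(depth=1)
      nodes(depth=0)
      -> return 1
      nodes(depth=0)
      -> return 1
    -> return 5
    nodes(depth=1) -> return 5  (same call as traced above)
  -> return 13
  nodes(depth=2) -> return 13  (same call as traced above)
-> return 29

Final answer: 29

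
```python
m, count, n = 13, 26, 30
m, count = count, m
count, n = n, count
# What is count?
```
Trace:
  m=13, count=26, n=30
  m=26, count=13, n=30
  m=26, count=30, n=13

Final answer: 30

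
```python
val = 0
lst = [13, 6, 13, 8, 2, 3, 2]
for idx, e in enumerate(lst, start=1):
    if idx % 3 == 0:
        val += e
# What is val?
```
Trace:
  val=0
  val=0, idx=1, e=13
  val=0, idx=2, e=6
  val=13, idx=3, e=13
  val=13, idx=4, e=8
  val=13, idx=5, e=2
  val=16, idx=6, e=3
  val=16, idx=7, e=2

Final answer: 16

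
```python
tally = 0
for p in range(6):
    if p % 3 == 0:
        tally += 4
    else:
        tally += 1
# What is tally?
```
Trace:
  tally=0
  tally=4, p=0
  tally=5, p=1
  tally=6, p=2
  tally=10, p=3
  tally=11, p=4
  tally=12, p=5

Final answer: 12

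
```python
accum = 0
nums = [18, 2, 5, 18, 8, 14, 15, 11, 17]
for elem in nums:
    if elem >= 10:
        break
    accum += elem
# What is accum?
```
Trace:
  accum=0
  accum=0, elem=18

Final answer: 0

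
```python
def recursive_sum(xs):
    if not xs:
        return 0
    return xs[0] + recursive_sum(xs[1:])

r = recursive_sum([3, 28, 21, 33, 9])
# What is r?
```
Call trace:
recursive_sum(xs=[3, 28, 21, 33, 9])
  recursive_sum(xs=[28, 21, 33, 9])
    recursive_sum(xs=[21, 33, 9])
      recursive_sum(xs=[33, 9])
        recursive_sum(xs=[9])
          recursive_sum(xs=[])
          -> return 0
        -> return 9
      -> return 42
    -> return 63
  -> return 91
-> return 94

Final answer: 94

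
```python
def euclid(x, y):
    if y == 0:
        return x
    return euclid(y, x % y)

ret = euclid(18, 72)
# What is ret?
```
Call trace:
euclid(x=18, y=72)
  euclid(x=72, y=18)
    euclid(x=18, y=0)
    -> return 18
  -> return 18
-> return 18

Final answer: 18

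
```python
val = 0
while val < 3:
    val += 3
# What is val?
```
Trace:
  val=0
  val=3

Final answer: 3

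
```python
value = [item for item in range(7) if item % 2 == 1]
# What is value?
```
Trace:
  item=0
  item=1
  item=2
  item=3
  item=4
  item=5
  item=6
  value=[1, 3, 5]

Final answer: [1, 3, 5]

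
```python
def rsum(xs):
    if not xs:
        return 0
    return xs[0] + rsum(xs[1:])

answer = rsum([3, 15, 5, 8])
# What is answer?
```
Call trace:
rsum(xs=[3, 15, 5, 8])
  rsum(xs=[15, 5, 8])
    rsum(xs=[5, 8])
      rsum(xs=[8])
        rsum(xs=[])
        -> return 0
      -> return 8
    -> return 13
  -> return 28
-> return 31

Final answer: 31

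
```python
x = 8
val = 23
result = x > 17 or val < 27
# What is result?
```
Trace:
  x=8
  x=8, val=23
  x=8, val=23, result=True

Final answer: True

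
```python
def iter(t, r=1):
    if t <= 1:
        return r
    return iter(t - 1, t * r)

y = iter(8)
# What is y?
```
Call trace:
iter(t=8, r=1)
  iter(t=7, r=8)
    iter(t=6, r=56)
      iter(t=5, r=336)
        iter(t=4, r=1680)
          iter(t=3, r=6720)
            iter(t=2, r=20160)
              iter(t=1, r=40320)
              -> return 40320
            -> return 40320
          -> return 40320
        -> return 40320
      -> return 40320
    -> return 40320
  -> return 40320
-> return 40320

Final answer: 40320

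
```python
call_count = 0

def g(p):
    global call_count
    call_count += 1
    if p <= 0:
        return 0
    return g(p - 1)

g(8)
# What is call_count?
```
Call trace:
g(p=8)
  g(p=7)
    g(p=6)
      g(p=5)
        g(p=4)
          g(p=3)
            g(p=2)
              g(p=1)
                g(p=0)
                -> return 0
              -> return 0
            -> return 0
          -> return 0
        -> return 0
      -> return 0
    -> return 0
  -> return 0
-> return 0

call_count is incremented once per call. g is entered once for each p = 8, 7, 6, 5, 4, 3, 2, 1, 0 (the p <= 0 call returns without recursing), i.e. 8 + 1 calls.
call_count = 9

Final answer: 9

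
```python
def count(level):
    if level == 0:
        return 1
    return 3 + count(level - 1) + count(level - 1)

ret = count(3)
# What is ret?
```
Call trace (a repeated sub-call is expanded the first time; later identical calls just restate its return value):
count(level=3)
  count(level=2)
    count(level=1)
      count(level=0)
      -> return 1
      count(level=0)
      -> return 1
    -> return 5
    count(level=1) -> return 5  (same call as traced above)
  -> return 13
  count(level=2) -> return 13  (same call as traced above)
-> return 29

Final answer: 29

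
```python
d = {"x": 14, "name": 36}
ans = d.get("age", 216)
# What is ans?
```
Trace:
  d={'x': 14, 'name': 36}
  d={'x': 14, 'name': 36}, ans=216

Final answer: 216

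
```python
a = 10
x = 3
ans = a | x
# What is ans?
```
Trace:
  a=10
  a=10, x=3
  a=10, x=3, ans=11

Final answer: 11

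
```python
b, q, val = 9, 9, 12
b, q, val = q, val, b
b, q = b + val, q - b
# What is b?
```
Trace:
  b=9, q=9, val=12
  b=9, q=12, val=9
  b=18, q=3, val=9

Final answer: 18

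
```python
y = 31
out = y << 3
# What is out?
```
Trace:
  y=31
  y=31, out=248

Final answer: 248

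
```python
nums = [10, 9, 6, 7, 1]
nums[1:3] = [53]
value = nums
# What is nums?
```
Trace:
  nums=[10, 9, 6, 7, 1]
  nums=[10, 53, 7, 1]
  nums=[10, 53, 7, 1], value=[10, 53, 7, 1]

Final answer: [10, 53, 7, 1]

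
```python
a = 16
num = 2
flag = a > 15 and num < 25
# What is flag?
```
Trace:
  a=16
  a=16, num=2
  a=16, num=2, flag=True

Final answer: True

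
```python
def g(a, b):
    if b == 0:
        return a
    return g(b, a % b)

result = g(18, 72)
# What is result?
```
Call trace:
g(a=18, b=72)
  g(a=72, b=18)
    g(a=18, b=0)
    -> return 18
  -> return 18
-> return 18

Final answer: 18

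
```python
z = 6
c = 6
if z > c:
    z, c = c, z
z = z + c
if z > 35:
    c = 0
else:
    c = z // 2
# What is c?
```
Trace:
  z=6
  z=6, c=6
  z=6, c=6
  z=12, c=6
  z=12, c=6

Final answer: 6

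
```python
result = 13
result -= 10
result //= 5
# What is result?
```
Trace:
  result=13
  result=3
  result=0

Final answer: 0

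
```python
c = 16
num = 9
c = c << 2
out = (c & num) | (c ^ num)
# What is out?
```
Trace:
  c=16
  c=16, num=9
  c=64, num=9
  c=64, num=9, out=73

Final answer: 73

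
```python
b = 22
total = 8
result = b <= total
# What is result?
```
Trace:
  b=22
  b=22, total=8
  b=22, total=8, result=False

Final answer: False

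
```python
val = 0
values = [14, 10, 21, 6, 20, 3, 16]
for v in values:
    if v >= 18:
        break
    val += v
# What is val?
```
Trace:
  val=0
  val=14, v=14
  val=24, v=10
  val=24, v=21

Final answer: 24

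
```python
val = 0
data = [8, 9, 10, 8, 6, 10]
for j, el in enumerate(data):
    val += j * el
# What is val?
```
Trace:
  val=0
  val=0, j=0, el=8
  val=9, j=1, el=9
  val=29, j=2, el=10
  val=53, j=3, el=8
  val=77, j=4, el=6
  val=127, j=5, el=10

Final answer: 127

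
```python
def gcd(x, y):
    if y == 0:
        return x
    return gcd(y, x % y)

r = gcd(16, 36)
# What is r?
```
Call trace:
gcd(x=16, y=36)
  gcd(x=36, y=16)
    gcd(x=16, y=4)
      gcd(x=4, y=0)
      -> return 4
    -> return 4
  -> return 4
-> return 4

Final answer: 4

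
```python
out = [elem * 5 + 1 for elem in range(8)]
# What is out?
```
Trace:
  elem=0
  elem=1
  elem=2
  elem=3
  elem=4
  elem=5
  elem=6
  elem=7
  out=[1, 6, 11, 16, 21, 26, 31, 36]

Final answer: [1, 6, 11, 16, 21, 26, 31, 36]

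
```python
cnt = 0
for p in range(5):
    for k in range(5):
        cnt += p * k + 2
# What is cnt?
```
Trace:
  cnt=0
  cnt=2, p=0, k=0
  cnt=4, p=0, k=1
  cnt=6, p=0, k=2
  cnt=8, p=0, k=3
  cnt=10, p=0, k=4
  cnt=12, p=1, k=0
  cnt=15, p=1, k=1
  cnt=19, p=1, k=2
  cnt=24, p=1, k=3
  cnt=30, p=1, k=4
  cnt=32, p=2, k=0
  cnt=36, p=2, k=1
  cnt=42, p=2, k=2
  cnt=50, p=2, k=3
  cnt=60, p=2, k=4
  cnt=62, p=3, k=0
  cnt=67, p=3, k=1
  cnt=75, p=3, k=2
  cnt=86, p=3, k=3
  cnt=100, p=3, k=4
  cnt=102, p=4, k=0
  cnt=108, p=4, k=1
  cnt=118, p=4, k=2
  cnt=132, p=4, k=3
  cnt=150, p=4, k=4

Final answer: 150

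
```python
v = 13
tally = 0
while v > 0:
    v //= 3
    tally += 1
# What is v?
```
Trace:
  v=13
  v=13, tally=0
  v=4, tally=1
  v=1, tally=2
  v=0, tally=3

Final answer: 0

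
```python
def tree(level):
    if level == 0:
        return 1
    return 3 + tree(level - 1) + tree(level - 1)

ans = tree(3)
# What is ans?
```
Call trace (a repeated sub-call is expanded the first time; later identical calls just restate its return value):
tree(level=3)
  tree(level=2)
    tree(level=1)
      tree(level=0)
      -> return 1
      tree(level=0)
      -> return 1
    -> return 5
    tree(level=1) -> return 5  (same call as traced above)
  -> return 13
  tree(level=2) -> return 13  (same call as traced above)
-> return 29

Final answer: 29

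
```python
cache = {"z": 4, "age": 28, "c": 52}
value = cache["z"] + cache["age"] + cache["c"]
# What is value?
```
Trace:
  cache={'z': 4, 'age': 28, 'c': 52}
  cache={'z': 4, 'age': 28, 'c': 52}, value=84

Final answer: 84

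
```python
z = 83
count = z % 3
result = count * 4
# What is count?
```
Trace:
  z=83
  z=83, count=2
  z=83, count=2, result=8

Final answer: 2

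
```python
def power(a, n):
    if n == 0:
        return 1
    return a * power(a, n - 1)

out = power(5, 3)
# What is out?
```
Call trace:
power(a=5, n=3)
  power(a=5, n=2)
    power(a=5, n=1)
      power(a=5, n=0)
      -> return 1
    -> return 5
  -> return 25
-> return 125

Final answer: 125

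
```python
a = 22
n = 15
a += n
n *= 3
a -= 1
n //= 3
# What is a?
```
Trace:
  a=22
  a=22, n=15
  a=37, n=15
  a=37, n=45
  a=36, n=45
  a=36, n=15

Final answer: 36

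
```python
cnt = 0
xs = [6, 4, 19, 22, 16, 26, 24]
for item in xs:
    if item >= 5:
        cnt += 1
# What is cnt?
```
Trace:
  cnt=0
  cnt=1, item=6
  cnt=1, item=4
  cnt=2, item=19
  cnt=3, item=22
  cnt=4, item=16
  cnt=5, item=26
  cnt=6, item=24

Final answer: 6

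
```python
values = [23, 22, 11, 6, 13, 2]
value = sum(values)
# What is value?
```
Trace:
  values=[23, 22, 11, 6, 13, 2]
  values=[23, 22, 11, 6, 13, 2], value=77

Final answer: 77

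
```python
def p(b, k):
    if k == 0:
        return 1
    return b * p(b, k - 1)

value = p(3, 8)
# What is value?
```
Call trace:
p(b=3, k=8)
  p(b=3, k=7)
    p(b=3, k=6)
      p(b=3, k=5)
        p(b=3, k=4)
          p(b=3, k=3)
            p(b=3, k=2)
              p(b=3, k=1)
                p(b=3, k=0)
                -> return 1
              -> return 3
            -> return 9
          -> return 27
        -> return 81
      -> return 243
    -> return 729
  -> return 2187
-> return 6561

Final answer: 6561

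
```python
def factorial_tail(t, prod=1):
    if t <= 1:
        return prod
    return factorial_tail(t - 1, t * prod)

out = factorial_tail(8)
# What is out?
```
Call trace:
factorial_tail(t=8, prod=1)
  factorial_tail(t=7, prod=8)
    factorial_tail(t=6, prod=56)
      factorial_tail(t=5, prod=336)
        factorial_tail(t=4, prod=1680)
          factorial_tail(t=3, prod=6720)
            factorial_tail(t=2, prod=20160)
              factorial_tail(t=1, prod=40320)
              -> return 40320
            -> return 40320
          -> return 40320
        -> return 40320
      -> return 40320
    -> return 40320
  -> return 40320
-> return 40320

Final answer: 40320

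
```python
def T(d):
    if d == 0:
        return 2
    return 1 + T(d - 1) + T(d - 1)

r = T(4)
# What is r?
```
Call trace (a repeated sub-call is expanded the first time; later identical calls just restate its return value):
T(d=4)
  T(d=3)
    T(d=2)
      T(d=1)
        T(d=0)
        -> return 2
        T(d=0)
        -> return 2
      -> return 5
      T(d=1) -> return 5  (same call as traced above)
    -> return 11
    T(d=2) -> return 11  (same call as traced above)
  -> return 23
  T(d=3) -> return 23  (same call as traced above)
-> return 47

Final answer: 47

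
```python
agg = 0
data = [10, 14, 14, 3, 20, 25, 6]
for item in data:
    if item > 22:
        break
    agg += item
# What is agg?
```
Trace:
  agg=0
  agg=10, item=10
  agg=24, item=14
  agg=38, item=14
  agg=41, item=3
  agg=61, item=20
  agg=61, item=25

Final answer: 61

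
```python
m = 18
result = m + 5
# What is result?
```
Trace:
  m=18
  m=18, result=23

Final answer: 23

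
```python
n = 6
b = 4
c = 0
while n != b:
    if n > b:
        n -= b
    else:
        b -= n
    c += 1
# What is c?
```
Trace:
  n=6
  n=6, b=4
  n=6, b=4, c=0
  n=2, b=4, c=1
  n=2, b=2, c=2

Final answer: 2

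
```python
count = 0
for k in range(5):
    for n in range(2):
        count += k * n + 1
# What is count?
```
Trace:
  count=0
  count=1, k=0, n=0
  count=2, k=0, n=1
  count=3, k=1, n=0
  count=5, k=1, n=1
  count=6, k=2, n=0
  count=9, k=2, n=1
  count=10, k=3, n=0
  count=14, k=3, n=1
  count=15, k=4, n=0
  count=20, k=4, n=1

Final answer: 20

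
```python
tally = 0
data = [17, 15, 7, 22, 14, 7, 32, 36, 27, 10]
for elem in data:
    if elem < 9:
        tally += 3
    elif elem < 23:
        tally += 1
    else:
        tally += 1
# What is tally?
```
Trace:
  tally=0
  tally=1, elem=17
  tally=2, elem=15
  tally=5, elem=7
  tally=6, elem=22
  tally=7, elem=14
  tally=10, elem=7
  tally=11, elem=32
  tally=12, elem=36
  tally=13, elem=27
  tally=14, elem=10

Final answer: 14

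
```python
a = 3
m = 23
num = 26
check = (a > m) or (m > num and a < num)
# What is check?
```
Trace:
  a=3
  a=3, m=23
  a=3, m=23, num=26
  a=3, m=23, num=26, check=False

Final answer: False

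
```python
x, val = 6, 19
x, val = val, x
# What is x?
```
Trace:
  x=6, val=19
  x=19, val=6

Final answer: 19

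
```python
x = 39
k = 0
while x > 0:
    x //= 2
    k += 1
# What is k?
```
Trace:
  x=39
  x=39, k=0
  x=19, k=1
  x=9, k=2
  x=4, k=3
  x=2, k=4
  x=1, k=5
  x=0, k=6

Final answer: 6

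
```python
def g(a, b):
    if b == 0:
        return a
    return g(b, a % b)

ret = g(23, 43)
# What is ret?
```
Call trace:
g(a=23, b=43)
  g(a=43, b=23)
    g(a=23, b=20)
      g(a=20, b=3)
        g(a=3, b=2)
          g(a=2, b=1)
            g(a=1, b=0)
            -> return 1
          -> return 1
        -> return 1
      -> return 1
    -> return 1
  -> return 1
-> return 1

Final answer: 1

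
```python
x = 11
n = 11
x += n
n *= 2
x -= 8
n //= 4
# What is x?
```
Trace:
  x=11
  x=11, n=11
  x=22, n=11
  x=22, n=22
  x=14, n=22
  x=14, n=5

Final answer: 14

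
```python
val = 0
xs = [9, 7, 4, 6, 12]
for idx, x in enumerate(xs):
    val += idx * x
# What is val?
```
Trace:
  val=0
  val=0, idx=0, x=9
  val=7, idx=1, x=7
  val=15, idx=2, x=4
  val=33, idx=3, x=6
  val=81, idx=4, x=12

Final answer: 81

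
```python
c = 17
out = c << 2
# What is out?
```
Trace:
  c=17
  c=17, out=68

Final answer: 68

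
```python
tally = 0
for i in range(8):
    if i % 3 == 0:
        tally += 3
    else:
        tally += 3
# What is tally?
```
Trace:
  tally=0
  tally=3, i=0
  tally=6, i=1
  tally=9, i=2
  tally=12, i=3
  tally=15, i=4
  tally=18, i=5
  tally=21, i=6
  tally=24, i=7

Final answer: 24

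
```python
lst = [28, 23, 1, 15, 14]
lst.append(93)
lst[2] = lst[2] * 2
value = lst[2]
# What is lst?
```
Trace:
  lst=[28, 23, 1, 15, 14]
  lst=[28, 23, 1, 15, 14, 93]
  lst=[28, 23, 2, 15, 14, 93]
  lst=[28, 23, 2, 15, 14, 93], value=2

Final answer: [28, 23, 2, 15, 14, 93]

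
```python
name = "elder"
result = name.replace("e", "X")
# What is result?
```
Trace:
  name='elder'
  name='elder', result='XldXr'

Final answer: 'XldXr'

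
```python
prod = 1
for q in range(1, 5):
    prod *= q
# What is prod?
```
Trace:
  prod=1
  prod=1, q=1
  prod=2, q=2
  prod=6, q=3
  prod=24, q=4

Final answer: 24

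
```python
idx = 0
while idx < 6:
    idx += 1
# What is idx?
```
Trace:
  idx=0
  idx=1
  idx=2
  idx=3
  idx=4
  idx=5
  idx=6

Final answer: 6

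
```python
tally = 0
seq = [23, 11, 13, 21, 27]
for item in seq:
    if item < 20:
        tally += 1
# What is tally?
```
Trace:
  tally=0
  tally=0, item=23
  tally=1, item=11
  tally=2, item=13
  tally=2, item=21
  tally=2, item=27

Final answer: 2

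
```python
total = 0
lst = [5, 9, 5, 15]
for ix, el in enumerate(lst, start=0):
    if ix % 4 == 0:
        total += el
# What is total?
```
Trace:
  total=0
  total=5, ix=0, el=5
  total=5, ix=1, el=9
  total=5, ix=2, el=5
  total=5, ix=3, el=15

Final answer: 5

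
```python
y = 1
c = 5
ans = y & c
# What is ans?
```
Trace:
  y=1
  y=1, c=5
  y=1, c=5, ans=1

Final answer: 1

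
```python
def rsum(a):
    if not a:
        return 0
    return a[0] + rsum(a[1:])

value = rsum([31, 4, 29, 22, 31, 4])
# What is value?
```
Call trace:
rsum(a=[31, 4, 29, 22, 31, 4])
  rsum(a=[4, 29, 22, 31, 4])
    rsum(a=[29, 22, 31, 4])
      rsum(a=[22, 31, 4])
        rsum(a=[31, 4])
          rsum(a=[4])
            rsum(a=[])
            -> return 0
          -> return 4
        -> return 35
      -> return 57
    -> return 86
  -> return 90
-> return 121

Final answer: 121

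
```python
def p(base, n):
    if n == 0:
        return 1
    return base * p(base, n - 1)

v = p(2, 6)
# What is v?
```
Call trace:
p(base=2, n=6)
  p(base=2, n=5)
    p(base=2, n=4)
      p(base=2, n=3)
        p(base=2, n=2)
          p(base=2, n=1)
            p(base=2, n=0)
            -> return 1
          -> return 2
        -> return 4
      -> return 8
    -> return 16
  -> return 32
-> return 64

Final answer: 64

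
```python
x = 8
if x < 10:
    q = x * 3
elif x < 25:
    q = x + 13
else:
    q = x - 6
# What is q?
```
Trace:
  x=8
  x=8, q=24

Final answer: 24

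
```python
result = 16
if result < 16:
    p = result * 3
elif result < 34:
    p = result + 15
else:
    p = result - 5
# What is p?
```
Trace:
  result=16
  result=16, p=31

Final answer: 31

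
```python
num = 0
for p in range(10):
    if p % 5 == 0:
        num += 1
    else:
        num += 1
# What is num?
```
Trace:
  num=0
  num=1, p=0
  num=2, p=1
  num=3, p=2
  num=4, p=3
  num=5, p=4
  num=6, p=5
  num=7, p=6
  num=8, p=7
  num=9, p=8
  num=10, p=9

Final answer: 10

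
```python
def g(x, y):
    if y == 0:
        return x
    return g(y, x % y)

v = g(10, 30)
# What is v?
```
Call trace:
g(x=10, y=30)
  g(x=30, y=10)
    g(x=10, y=0)
    -> return 10
  -> return 10
-> return 10

Final answer: 10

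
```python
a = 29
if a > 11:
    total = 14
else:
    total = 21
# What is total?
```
Trace:
  a=29
  a=29, total=14

Final answer: 14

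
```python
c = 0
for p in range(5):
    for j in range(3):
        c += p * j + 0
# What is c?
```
Trace:
  c=0
  c=0, p=0, j=0
  c=0, p=0, j=1
  c=0, p=0, j=2
  c=0, p=1, j=0
  c=1, p=1, j=1
  c=3, p=1, j=2
  c=3, p=2, j=0
  c=5, p=2, j=1
  c=9, p=2, j=2
  c=9, p=3, j=0
  c=12, p=3, j=1
  c=18, p=3, j=2
  c=18, p=4, j=0
  c=22, p=4, j=1
  c=30, p=4, j=2

Final answer: 30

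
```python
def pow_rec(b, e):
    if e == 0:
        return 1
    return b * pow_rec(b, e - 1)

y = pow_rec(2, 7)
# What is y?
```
Call trace:
pow_rec(b=2, e=7)
  pow_rec(b=2, e=6)
    pow_rec(b=2, e=5)
      pow_rec(b=2, e=4)
        pow_rec(b=2, e=3)
          pow_rec(b=2, e=2)
            pow_rec(b=2, e=1)
              pow_rec(b=2, e=0)
              -> return 1
            -> return 2
          -> return 4
        -> return 8
      -> return 16
    -> return 32
  -> return 64
-> return 128

Final answer: 128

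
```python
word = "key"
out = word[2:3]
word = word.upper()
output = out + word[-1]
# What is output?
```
Trace:
  word='key'
  word='key', out='y'
  word='KEY', out='y'
  word='KEY', out='y', output='yY'

Final answer: 'yY'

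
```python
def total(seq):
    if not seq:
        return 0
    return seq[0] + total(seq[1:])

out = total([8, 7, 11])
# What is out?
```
Call trace:
total(seq=[8, 7, 11])
  total(seq=[7, 11])
    total(seq=[11])
      total(seq=[])
      -> return 0
    -> return 11
  -> return 18
-> return 26

Final answer: 26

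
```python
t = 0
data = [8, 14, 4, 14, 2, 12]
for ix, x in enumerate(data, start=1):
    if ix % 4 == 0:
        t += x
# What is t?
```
Trace:
  t=0
  t=0, ix=1, x=8
  t=0, ix=2, x=14
  t=0, ix=3, x=4
  t=14, ix=4, x=14
  t=14, ix=5, x=2
  t=14, ix=6, x=12

Final answer: 14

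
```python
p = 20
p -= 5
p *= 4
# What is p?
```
Trace:
  p=20
  p=15
  p=60

Final answer: 60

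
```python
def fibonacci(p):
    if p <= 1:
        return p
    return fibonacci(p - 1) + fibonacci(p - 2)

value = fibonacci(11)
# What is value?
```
Call trace (a repeated sub-call is expanded the first time; later identical calls just restate its return value):
fibonacci(p=11)
  fibonacci(p=10)
    fibonacci(p=9)
      fibonacci(p=8)
        fibonacci(p=7)
          fibonacci(p=6)
            fibonacci(p=5)
              fibonacci(p=4)
                fibonacci(p=3)
                  fibonacci(p=2)
                    fibonacci(p=1)
                    -> return 1
                    fibonacci(p=0)
                    -> return 0
                  -> return 1
                  fibonacci(p=1)
                  -> return 1
                -> return 2
                fibonacci(p=2) -> return 1  (same call as traced above)
              -> return 3
              fibonacci(p=3) -> return 2  (same call as traced above)
            -> return 5
            fibonacci(p=4) -> return 3  (same call as traced above)
          -> return 8
          fibonacci(p=5) -> return 5  (same call as traced above)
        -> return 13
        fibonacci(p=6) -> return 8  (same call as traced above)
      -> return 21
      fibonacci(p=7) -> return 13  (same call as traced above)
    -> return 34
    fibonacci(p=8) -> return 21  (same call as traced above)
  -> return 55
  fibonacci(p=9) -> return 34  (same call as traced above)
-> return 89

Final answer: 89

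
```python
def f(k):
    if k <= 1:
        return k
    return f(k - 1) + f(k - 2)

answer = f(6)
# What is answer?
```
Call trace (a repeated sub-call is expanded the first time; later identical calls just restate its return value):
f(k=6)
  f(k=5)
    f(k=4)
      f(k=3)
        f(k=2)
          f(k=1)
          -> return 1
          f(k=0)
          -> return 0
        -> return 1
        f(k=1)
        -> return 1
      -> return 2
      f(k=2) -> return 1  (same call as traced above)
    -> return 3
    f(k=3) -> return 2  (same call as traced above)
  -> return 5
  f(k=4) -> return 3  (same call as traced above)
-> return 8

Final answer: 8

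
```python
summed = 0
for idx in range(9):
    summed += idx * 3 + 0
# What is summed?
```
Trace:
  summed=0
  summed=0, idx=0
  summed=3, idx=1
  summed=9, idx=2
  summed=18, idx=3
  summed=30, idx=4
  summed=45, idx=5
  summed=63, idx=6
  summed=84, idx=7
  summed=108, idx=8

Final answer: 108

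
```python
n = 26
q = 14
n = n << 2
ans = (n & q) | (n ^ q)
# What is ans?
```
Trace:
  n=26
  n=26, q=14
  n=104, q=14
  n=104, q=14, ans=110

Final answer: 110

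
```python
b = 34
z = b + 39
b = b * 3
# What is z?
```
Trace:
  b=34
  b=34, z=73
  b=102, z=73

Final answer: 73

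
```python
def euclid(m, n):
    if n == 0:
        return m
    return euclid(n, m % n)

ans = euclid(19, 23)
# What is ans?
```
Call trace:
euclid(m=19, n=23)
  euclid(m=23, n=19)
    euclid(m=19, n=4)
      euclid(m=4, n=3)
        euclid(m=3, n=1)
          euclid(m=1, n=0)
          -> return 1
        -> return 1
      -> return 1
    -> return 1
  -> return 1
-> return 1

Final answer: 1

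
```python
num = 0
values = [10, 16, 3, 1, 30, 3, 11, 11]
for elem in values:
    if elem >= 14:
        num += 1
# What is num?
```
Trace:
  num=0
  num=0, elem=10
  num=1, elem=16
  num=1, elem=3
  num=1, elem=1
  num=2, elem=30
  num=2, elem=3
  num=2, elem=11
  num=2, elem=11

Final answer: 2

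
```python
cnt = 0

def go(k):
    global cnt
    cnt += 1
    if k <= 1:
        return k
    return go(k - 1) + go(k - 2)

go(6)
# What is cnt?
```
Call trace (a repeated sub-call is expanded the first time; later identical calls just restate its return value):
go(k=6)
  go(k=5)
    go(k=4)
      go(k=3)
        go(k=2)
          go(k=1)
          -> return 1
          go(k=0)
          -> return 0
        -> return 1
        go(k=1)
        -> return 1
      -> return 2
      go(k=2) -> return 1  (same call as traced above)
    -> return 3
    go(k=3) -> return 2  (same call as traced above)
  -> return 5
  go(k=4) -> return 3  (same call as traced above)
-> return 8

cnt is incremented once per call, so count the calls in each subtree. Let C(k) = number of calls made by go(k).
C(0) = C(1) = 1 (base case, no recursion); C(k) = 1 + C(k - 1) + C(k - 2) otherwise.
C(2) = 1 + C(1) + C(0) = 1 + 1 + 1 = 3
C(3) = 1 + C(2) + C(1) = 1 + 3 + 1 = 5
C(4) = 1 + C(3) + C(2) = 1 + 5 + 3 = 9
C(5) = 1 + C(4) + C(3) = 1 + 9 + 5 = 15
C(6) = 1 + C(5) + C(4) = 1 + 15 + 9 = 25
cnt = C(6) = 25

Final answer: 25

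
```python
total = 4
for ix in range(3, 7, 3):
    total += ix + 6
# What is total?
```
Trace:
  total=4
  total=13, ix=3
  total=25, ix=6

Final answer: 25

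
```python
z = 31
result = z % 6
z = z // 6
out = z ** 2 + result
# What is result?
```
Trace:
  z=31
  z=31, result=1
  z=5, result=1
  z=5, result=1, out=26

Final answer: 1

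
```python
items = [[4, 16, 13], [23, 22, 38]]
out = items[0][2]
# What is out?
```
Trace:
  items=[[4, 16, 13], [23, 22, 38]]
  items=[[4, 16, 13], [23, 22, 38]], out=13

Final answer: 13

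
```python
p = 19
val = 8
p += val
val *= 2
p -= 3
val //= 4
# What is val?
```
Trace:
  p=19
  p=19, val=8
  p=27, val=8
  p=27, val=16
  p=24, val=16
  p=24, val=4

Final answer: 4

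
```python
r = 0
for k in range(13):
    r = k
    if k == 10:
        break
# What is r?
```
Trace:
  r=0
  r=0, k=0
  r=1, k=1
  r=2, k=2
  r=3, k=3
  r=4, k=4
  r=5, k=5
  r=6, k=6
  r=7, k=7
  r=8, k=8
  r=9, k=9
  r=10, k=10

Final answer: 10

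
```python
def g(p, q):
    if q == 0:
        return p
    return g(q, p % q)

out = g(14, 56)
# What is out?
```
Call trace:
g(p=14, q=56)
  g(p=56, q=14)
    g(p=14, q=0)
    -> return 14
  -> return 14
-> return 14

Final answer: 14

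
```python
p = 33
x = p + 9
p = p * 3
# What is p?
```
Trace:
  p=33
  p=33, x=42
  p=99, x=42

Final answer: 99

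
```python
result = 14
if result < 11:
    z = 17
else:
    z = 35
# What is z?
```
Trace:
  result=14
  result=14, z=35

Final answer: 35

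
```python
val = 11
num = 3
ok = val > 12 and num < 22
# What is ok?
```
Trace:
  val=11
  val=11, num=3
  val=11, num=3, ok=False

Final answer: False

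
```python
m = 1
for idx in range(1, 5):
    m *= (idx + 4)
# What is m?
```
Trace:
  m=1
  m=5, idx=1
  m=30, idx=2
  m=210, idx=3
  m=1680, idx=4

Final answer: 1680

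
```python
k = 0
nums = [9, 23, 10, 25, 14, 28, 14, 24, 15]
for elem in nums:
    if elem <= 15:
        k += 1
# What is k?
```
Trace:
  k=0
  k=1, elem=9
  k=1, elem=23
  k=2, elem=10
  k=2, elem=25
  k=3, elem=14
  k=3, elem=28
  k=4, elem=14
  k=4, elem=24
  k=5, elem=15

Final answer: 5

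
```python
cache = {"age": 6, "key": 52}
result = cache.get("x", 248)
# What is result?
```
Trace:
  cache={'age': 6, 'key': 52}
  cache={'age': 6, 'key': 52}, result=248

Final answer: 248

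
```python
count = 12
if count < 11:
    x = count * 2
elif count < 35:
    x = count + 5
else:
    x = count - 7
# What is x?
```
Trace:
  count=12
  count=12, x=17

Final answer: 17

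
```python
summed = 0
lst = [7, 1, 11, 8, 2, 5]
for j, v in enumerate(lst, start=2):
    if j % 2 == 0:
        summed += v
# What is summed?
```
Trace:
  summed=0
  summed=7, j=2, v=7
  summed=7, j=3, v=1
  summed=18, j=4, v=11
  summed=18, j=5, v=8
  summed=20, j=6, v=2
  summed=20, j=7, v=5

Final answer: 20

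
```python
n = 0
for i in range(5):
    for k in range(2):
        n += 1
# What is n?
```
Trace:
  n=0
  n=1, i=0, k=0
  n=2, i=0, k=1
  n=3, i=1, k=0
  n=4, i=1, k=1
  n=5, i=2, k=0
  n=6, i=2, k=1
  n=7, i=3, k=0
  n=8, i=3, k=1
  n=9, i=4, k=0
  n=10, i=4, k=1

Final answer: 10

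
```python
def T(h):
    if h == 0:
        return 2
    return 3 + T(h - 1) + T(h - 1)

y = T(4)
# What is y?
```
Call trace (a repeated sub-call is expanded the first time; later identical calls just restate its return value):
T(h=4)
  T(h=3)
    T(h=2)
      T(h=1)
        T(h=0)
        -> return 2
        T(h=0)
        -> return 2
      -> return 7
      T(h=1) -> return 7  (same call as traced above)
    -> return 17
    T(h=2) -> return 17  (same call as traced above)
  -> return 37
  T(h=3) -> return 37  (same call as traced above)
-> return 77

Final answer: 77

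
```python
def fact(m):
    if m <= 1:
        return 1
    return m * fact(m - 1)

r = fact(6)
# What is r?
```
Call trace:
fact(m=6)
  fact(m=5)
    fact(m=4)
      fact(m=3)
        fact(m=2)
          fact(m=1)
          -> return 1
        -> return 2
      -> return 6
    -> return 24
  -> return 120
-> return 720

Final answer: 720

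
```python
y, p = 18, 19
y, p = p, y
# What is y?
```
Trace:
  y=18, p=19
  y=19, p=18

Final answer: 19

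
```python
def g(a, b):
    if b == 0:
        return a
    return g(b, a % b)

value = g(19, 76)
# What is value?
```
Call trace:
g(a=19, b=76)
  g(a=76, b=19)
    g(a=19, b=0)
    -> return 19
  -> return 19
-> return 19

Final answer: 19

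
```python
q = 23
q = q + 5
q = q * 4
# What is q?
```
Trace:
  q=23
  q=28
  q=112

Final answer: 112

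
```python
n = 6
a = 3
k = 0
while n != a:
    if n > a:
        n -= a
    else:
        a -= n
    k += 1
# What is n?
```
Trace:
  n=6
  n=6, a=3
  n=6, a=3, k=0
  n=3, a=3, k=1

Final answer: 3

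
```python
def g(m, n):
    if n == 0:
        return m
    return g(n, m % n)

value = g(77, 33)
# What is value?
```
Call trace:
g(m=77, n=33)
  g(m=33, n=11)
    g(m=11, n=0)
    -> return 11
  -> return 11
-> return 11

Final answer: 11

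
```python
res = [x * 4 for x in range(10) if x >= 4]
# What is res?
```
Trace:
  x=0
  x=1
  x=2
  x=3
  x=4
  x=5
  x=6
  x=7
  x=8
  x=9
  res=[16, 20, 24, 28, 32, 36]

Final answer: [16, 20, 24, 28, 32, 36]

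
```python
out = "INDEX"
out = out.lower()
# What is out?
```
Trace:
  out='INDEX'
  out='index'

Final answer: 'index'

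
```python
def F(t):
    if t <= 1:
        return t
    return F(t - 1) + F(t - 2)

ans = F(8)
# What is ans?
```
Call trace (a repeated sub-call is expanded the first time; later identical calls just restate its return value):
F(t=8)
  F(t=7)
    F(t=6)
      F(t=5)
        F(t=4)
          F(t=3)
            F(t=2)
              F(t=1)
              -> return 1
              F(t=0)
              -> return 0
            -> return 1
            F(t=1)
            -> return 1
          -> return 2
          F(t=2) -> return 1  (same call as traced above)
        -> return 3
        F(t=3) -> return 2  (same call as traced above)
      -> return 5
      F(t=4) -> return 3  (same call as traced above)
    -> return 8
    F(t=5) -> return 5  (same call as traced above)
  -> return 13
  F(t=6) -> return 8  (same call as traced above)
-> return 21

Final answer: 21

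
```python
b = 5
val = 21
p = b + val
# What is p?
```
Trace:
  b=5
  b=5, val=21
  b=5, val=21, p=26

Final answer: 26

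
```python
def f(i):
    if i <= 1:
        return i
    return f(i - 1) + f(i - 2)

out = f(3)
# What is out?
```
Call trace:
f(i=3)
  f(i=2)
    f(i=1)
    -> return 1
    f(i=0)
    -> return 0
  -> return 1
  f(i=1)
  -> return 1
-> return 2

Final answer: 2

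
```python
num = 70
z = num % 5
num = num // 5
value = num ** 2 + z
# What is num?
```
Trace:
  num=70
  num=70, z=0
  num=14, z=0
  num=14, z=0, value=196

Final answer: 14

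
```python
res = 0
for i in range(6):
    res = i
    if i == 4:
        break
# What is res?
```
Trace:
  res=0
  res=0, i=0
  res=1, i=1
  res=2, i=2
  res=3, i=3
  res=4, i=4

Final answer: 4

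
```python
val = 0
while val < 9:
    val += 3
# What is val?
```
Trace:
  val=0
  val=3
  val=6
  val=9

Final answer: 9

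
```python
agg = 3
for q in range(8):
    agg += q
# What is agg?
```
Trace:
  agg=3
  agg=3, q=0
  agg=4, q=1
  agg=6, q=2
  agg=9, q=3
  agg=13, q=4
  agg=18, q=5
  agg=24, q=6
  agg=31, q=7

Final answer: 31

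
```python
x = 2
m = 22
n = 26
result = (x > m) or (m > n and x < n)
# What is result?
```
Trace:
  x=2
  x=2, m=22
  x=2, m=22, n=26
  x=2, m=22, n=26, result=False

Final answer: False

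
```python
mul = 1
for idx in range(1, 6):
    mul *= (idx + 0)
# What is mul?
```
Trace:
  mul=1
  mul=1, idx=1
  mul=2, idx=2
  mul=6, idx=3
  mul=24, idx=4
  mul=120, idx=5

Final answer: 120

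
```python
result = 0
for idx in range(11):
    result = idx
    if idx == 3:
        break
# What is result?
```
Trace:
  result=0
  result=0, idx=0
  result=1, idx=1
  result=2, idx=2
  result=3, idx=3

Final answer: 3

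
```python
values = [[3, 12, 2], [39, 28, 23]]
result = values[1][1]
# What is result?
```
Trace:
  values=[[3, 12, 2], [39, 28, 23]]
  values=[[3, 12, 2], [39, 28, 23]], result=28

Final answer: 28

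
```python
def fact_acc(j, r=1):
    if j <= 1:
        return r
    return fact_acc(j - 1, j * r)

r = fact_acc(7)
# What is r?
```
Call trace:
fact_acc(j=7, r=1)
  fact_acc(j=6, r=7)
    fact_acc(j=5, r=42)
      fact_acc(j=4, r=210)
        fact_acc(j=3, r=840)
          fact_acc(j=2, r=2520)
            fact_acc(j=1, r=5040)
            -> return 5040
          -> return 5040
        -> return 5040
      -> return 5040
    -> return 5040
  -> return 5040
-> return 5040

Final answer: 5040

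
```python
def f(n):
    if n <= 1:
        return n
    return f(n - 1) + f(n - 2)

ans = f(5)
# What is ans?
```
Call trace (a repeated sub-call is expanded the first time; later identical calls just restate its return value):
f(n=5)
  f(n=4)
    f(n=3)
      f(n=2)
        f(n=1)
        -> return 1
        f(n=0)
        -> return 0
      -> return 1
      f(n=1)
      -> return 1
    -> return 2
    f(n=2) -> return 1  (same call as traced above)
  -> return 3
  f(n=3) -> return 2  (same call as traced above)
-> return 5

Final answer: 5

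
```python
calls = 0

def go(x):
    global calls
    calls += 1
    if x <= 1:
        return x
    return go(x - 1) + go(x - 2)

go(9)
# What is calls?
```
Call trace (a repeated sub-call is expanded the first time; later identical calls just restate its return value):
go(x=9)
  go(x=8)
    go(x=7)
      go(x=6)
        go(x=5)
          go(x=4)
            go(x=3)
              go(x=2)
                go(x=1)
                -> return 1
                go(x=0)
                -> return 0
              -> return 1
              go(x=1)
              -> return 1
            -> return 2
            go(x=2) -> return 1  (same call as traced above)
          -> return 3
          go(x=3) -> return 2  (same call as traced above)
        -> return 5
        go(x=4) -> return 3  (same call as traced above)
      -> return 8
      go(x=5) -> return 5  (same call as traced above)
    -> return 13
    go(x=6) -> return 8  (same call as traced above)
  -> return 21
  go(x=7) -> return 13  (same call as traced above)
-> return 34

calls is incremented once per call, so count the calls in each subtree. Let C(x) = number of calls made by go(x).
C(0) = C(1) = 1 (base case, no recursion); C(x) = 1 + C(x - 1) + C(x - 2) otherwise.
C(2) = 1 + C(1) + C(0) = 1 + 1 + 1 = 3
C(3) = 1 + C(2) + C(1) = 1 + 3 + 1 = 5
C(4) = 1 + C(3) + C(2) = 1 + 5 + 3 = 9
C(5) = 1 + C(4) + C(3) = 1 + 9 + 5 = 15
C(6) = 1 + C(5) + C(4) = 1 + 15 + 9 = 25
C(7) = 1 + C(6) + C(5) = 1 + 25 + 15 = 41
C(8) = 1 + C(7) + C(6) = 1 + 41 + 25 = 67
C(9) = 1 + C(8) + C(7) = 1 + 67 + 41 = 109
calls = C(9) = 109

Final answer: 109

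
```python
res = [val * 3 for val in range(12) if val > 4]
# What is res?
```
Trace:
  val=0
  val=1
  val=2
  val=3
  val=4
  val=5
  val=6
  val=7
  val=8
  val=9
  val=10
  val=11
  res=[15, 18, 21, 24, 27, 30, 33]

Final answer: [15, 18, 21, 24, 27, 30, 33]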